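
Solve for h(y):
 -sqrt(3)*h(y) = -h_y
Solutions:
 h(y) = C1*exp(sqrt(3)*y)


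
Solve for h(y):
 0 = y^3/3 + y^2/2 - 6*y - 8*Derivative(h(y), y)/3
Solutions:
 h(y) = C1 + y^4/32 + y^3/16 - 9*y^2/8


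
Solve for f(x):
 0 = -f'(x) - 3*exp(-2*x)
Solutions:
 f(x) = C1 + 3*exp(-2*x)/2


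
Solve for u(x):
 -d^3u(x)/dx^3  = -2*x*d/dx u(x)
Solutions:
 u(x) = C1 + Integral(C2*airyai(2^(1/3)*x) + C3*airybi(2^(1/3)*x), x)


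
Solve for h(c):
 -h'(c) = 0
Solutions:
 h(c) = C1


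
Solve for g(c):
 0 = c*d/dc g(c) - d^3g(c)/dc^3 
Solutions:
 g(c) = C1 + Integral(C2*airyai(c) + C3*airybi(c), c)


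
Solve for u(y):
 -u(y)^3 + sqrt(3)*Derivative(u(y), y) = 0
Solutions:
 u(y) = -sqrt(6)*sqrt(-1/(C1 + sqrt(3)*y))/2
 u(y) = sqrt(6)*sqrt(-1/(C1 + sqrt(3)*y))/2


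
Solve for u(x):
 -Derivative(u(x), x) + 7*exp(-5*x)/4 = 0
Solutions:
 u(x) = C1 - 7*exp(-5*x)/20


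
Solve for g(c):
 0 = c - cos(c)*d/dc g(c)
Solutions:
 g(c) = C1 + Integral(c/cos(c), c)


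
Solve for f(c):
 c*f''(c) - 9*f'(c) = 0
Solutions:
 f(c) = C1 + C2*c^10


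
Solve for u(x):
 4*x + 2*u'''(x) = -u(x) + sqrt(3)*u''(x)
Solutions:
 u(x) = C1*exp(x*(3^(2/3)/(-sqrt(3) + sqrt(-3 + (18 - sqrt(3))^2) + 18)^(1/3) + 2*sqrt(3) + 3^(1/3)*(-sqrt(3) + sqrt(-3 + (18 - sqrt(3))^2) + 18)^(1/3))/12)*sin(3^(1/6)*x*(-3^(2/3)*(-sqrt(3) + sqrt(-3 + (18 - sqrt(3))^2) + 18)^(1/3) + 3/(-sqrt(3) + sqrt(-3 + (18 - sqrt(3))^2) + 18)^(1/3))/12) + C2*exp(x*(3^(2/3)/(-sqrt(3) + sqrt(-3 + (18 - sqrt(3))^2) + 18)^(1/3) + 2*sqrt(3) + 3^(1/3)*(-sqrt(3) + sqrt(-3 + (18 - sqrt(3))^2) + 18)^(1/3))/12)*cos(3^(1/6)*x*(-3^(2/3)*(-sqrt(3) + sqrt(-3 + (18 - sqrt(3))^2) + 18)^(1/3) + 3/(-sqrt(3) + sqrt(-3 + (18 - sqrt(3))^2) + 18)^(1/3))/12) + C3*exp(x*(-3^(1/3)*(-sqrt(3) + sqrt(-3 + (18 - sqrt(3))^2) + 18)^(1/3) - 3^(2/3)/(-sqrt(3) + sqrt(-3 + (18 - sqrt(3))^2) + 18)^(1/3) + sqrt(3))/6) - 4*x


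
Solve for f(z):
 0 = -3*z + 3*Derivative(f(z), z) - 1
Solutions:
 f(z) = C1 + z^2/2 + z/3


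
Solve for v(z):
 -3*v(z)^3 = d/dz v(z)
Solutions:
 v(z) = -sqrt(2)*sqrt(-1/(C1 - 3*z))/2
 v(z) = sqrt(2)*sqrt(-1/(C1 - 3*z))/2


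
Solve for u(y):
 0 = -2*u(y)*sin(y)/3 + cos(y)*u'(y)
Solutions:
 u(y) = C1/cos(y)^(2/3)


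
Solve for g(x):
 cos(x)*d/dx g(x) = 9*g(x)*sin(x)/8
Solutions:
 g(x) = C1/cos(x)^(9/8)


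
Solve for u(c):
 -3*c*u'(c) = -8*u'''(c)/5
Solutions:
 u(c) = C1 + Integral(C2*airyai(15^(1/3)*c/2) + C3*airybi(15^(1/3)*c/2), c)


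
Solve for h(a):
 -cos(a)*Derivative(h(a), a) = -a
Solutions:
 h(a) = C1 + Integral(a/cos(a), a)


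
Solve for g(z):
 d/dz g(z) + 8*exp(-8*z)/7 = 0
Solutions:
 g(z) = C1 + exp(-8*z)/7


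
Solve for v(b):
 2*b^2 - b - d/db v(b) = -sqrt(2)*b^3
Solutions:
 v(b) = C1 + sqrt(2)*b^4/4 + 2*b^3/3 - b^2/2


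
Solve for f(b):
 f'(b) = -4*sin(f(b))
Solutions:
 f(b) = -acos((-C1 - exp(8*b))/(C1 - exp(8*b))) + 2*pi
 f(b) = acos((-C1 - exp(8*b))/(C1 - exp(8*b)))


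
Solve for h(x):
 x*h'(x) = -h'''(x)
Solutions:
 h(x) = C1 + Integral(C2*airyai(-x) + C3*airybi(-x), x)


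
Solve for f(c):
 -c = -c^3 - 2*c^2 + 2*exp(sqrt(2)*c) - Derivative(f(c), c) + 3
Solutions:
 f(c) = C1 - c^4/4 - 2*c^3/3 + c^2/2 + 3*c + sqrt(2)*exp(sqrt(2)*c)


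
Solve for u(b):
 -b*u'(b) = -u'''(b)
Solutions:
 u(b) = C1 + Integral(C2*airyai(b) + C3*airybi(b), b)


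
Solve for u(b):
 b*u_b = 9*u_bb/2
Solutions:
 u(b) = C1 + C2*erfi(b/3)


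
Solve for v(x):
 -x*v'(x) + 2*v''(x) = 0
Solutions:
 v(x) = C1 + C2*erfi(x/2)


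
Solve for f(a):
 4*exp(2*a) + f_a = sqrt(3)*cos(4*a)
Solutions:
 f(a) = C1 - 2*exp(2*a) + sqrt(3)*sin(4*a)/4


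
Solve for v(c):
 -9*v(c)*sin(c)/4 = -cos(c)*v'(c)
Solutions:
 v(c) = C1/cos(c)^(9/4)


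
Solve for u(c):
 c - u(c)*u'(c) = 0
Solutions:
 u(c) = -sqrt(C1 + c^2)
 u(c) = sqrt(C1 + c^2)


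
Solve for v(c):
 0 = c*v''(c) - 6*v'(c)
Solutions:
 v(c) = C1 + C2*c^7


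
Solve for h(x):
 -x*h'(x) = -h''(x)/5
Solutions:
 h(x) = C1 + C2*erfi(sqrt(10)*x/2)


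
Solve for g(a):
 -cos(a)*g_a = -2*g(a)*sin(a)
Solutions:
 g(a) = C1/cos(a)^2


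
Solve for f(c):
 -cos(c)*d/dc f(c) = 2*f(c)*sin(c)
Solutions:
 f(c) = C1*cos(c)^2


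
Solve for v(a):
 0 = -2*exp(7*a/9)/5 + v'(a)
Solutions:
 v(a) = C1 + 18*exp(7*a/9)/35


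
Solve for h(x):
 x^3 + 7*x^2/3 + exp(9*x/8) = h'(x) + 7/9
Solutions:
 h(x) = C1 + x^4/4 + 7*x^3/9 - 7*x/9 + 8*exp(9*x/8)/9


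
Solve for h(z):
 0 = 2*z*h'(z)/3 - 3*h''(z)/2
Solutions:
 h(z) = C1 + C2*erfi(sqrt(2)*z/3)


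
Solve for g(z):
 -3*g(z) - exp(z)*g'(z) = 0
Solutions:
 g(z) = C1*exp(3*exp(-z))


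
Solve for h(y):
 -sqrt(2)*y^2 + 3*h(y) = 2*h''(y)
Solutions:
 h(y) = C1*exp(-sqrt(6)*y/2) + C2*exp(sqrt(6)*y/2) + sqrt(2)*y^2/3 + 4*sqrt(2)/9


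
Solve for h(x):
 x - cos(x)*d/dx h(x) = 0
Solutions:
 h(x) = C1 + Integral(x/cos(x), x)


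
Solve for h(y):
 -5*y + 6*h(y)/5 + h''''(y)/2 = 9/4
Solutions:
 h(y) = 25*y/6 + (C1*sin(3^(1/4)*5^(3/4)*y/5) + C2*cos(3^(1/4)*5^(3/4)*y/5))*exp(-3^(1/4)*5^(3/4)*y/5) + (C3*sin(3^(1/4)*5^(3/4)*y/5) + C4*cos(3^(1/4)*5^(3/4)*y/5))*exp(3^(1/4)*5^(3/4)*y/5) + 15/8


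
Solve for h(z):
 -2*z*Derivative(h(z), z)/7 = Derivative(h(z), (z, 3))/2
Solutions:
 h(z) = C1 + Integral(C2*airyai(-14^(2/3)*z/7) + C3*airybi(-14^(2/3)*z/7), z)


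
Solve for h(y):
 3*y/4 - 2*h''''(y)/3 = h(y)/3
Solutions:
 h(y) = 9*y/4 + (C1*sin(2^(1/4)*y/2) + C2*cos(2^(1/4)*y/2))*exp(-2^(1/4)*y/2) + (C3*sin(2^(1/4)*y/2) + C4*cos(2^(1/4)*y/2))*exp(2^(1/4)*y/2)


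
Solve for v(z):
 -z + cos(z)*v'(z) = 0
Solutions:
 v(z) = C1 + Integral(z/cos(z), z)


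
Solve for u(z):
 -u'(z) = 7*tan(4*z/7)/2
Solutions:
 u(z) = C1 + 49*log(cos(4*z/7))/8


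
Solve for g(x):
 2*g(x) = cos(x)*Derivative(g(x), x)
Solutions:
 g(x) = C1*(sin(x) + 1)/(sin(x) - 1)


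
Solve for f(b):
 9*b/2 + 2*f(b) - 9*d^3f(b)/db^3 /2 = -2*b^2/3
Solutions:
 f(b) = C3*exp(2^(2/3)*3^(1/3)*b/3) - b^2/3 - 9*b/4 + (C1*sin(2^(2/3)*3^(5/6)*b/6) + C2*cos(2^(2/3)*3^(5/6)*b/6))*exp(-2^(2/3)*3^(1/3)*b/6)


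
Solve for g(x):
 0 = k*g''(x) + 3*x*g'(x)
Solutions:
 g(x) = C1 + C2*sqrt(k)*erf(sqrt(6)*x*sqrt(1/k)/2)


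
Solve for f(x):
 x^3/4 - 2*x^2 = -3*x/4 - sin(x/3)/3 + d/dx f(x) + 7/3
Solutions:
 f(x) = C1 + x^4/16 - 2*x^3/3 + 3*x^2/8 - 7*x/3 - cos(x/3)


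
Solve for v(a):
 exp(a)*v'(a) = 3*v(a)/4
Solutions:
 v(a) = C1*exp(-3*exp(-a)/4)


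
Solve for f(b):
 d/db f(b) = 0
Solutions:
 f(b) = C1


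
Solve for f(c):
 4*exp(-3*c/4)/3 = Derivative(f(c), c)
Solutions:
 f(c) = C1 - 16*exp(-3*c/4)/9


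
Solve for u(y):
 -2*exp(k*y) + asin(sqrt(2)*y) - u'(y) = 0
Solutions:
 u(y) = C1 + y*asin(sqrt(2)*y) + sqrt(2)*sqrt(1 - 2*y^2)/2 - 2*Piecewise((exp(k*y)/k, Ne(k, 0)), (y, True))


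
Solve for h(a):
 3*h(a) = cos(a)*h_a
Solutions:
 h(a) = C1*(sin(a) + 1)^(3/2)/(sin(a) - 1)^(3/2)


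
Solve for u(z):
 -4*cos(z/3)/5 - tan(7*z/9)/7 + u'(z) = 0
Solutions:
 u(z) = C1 - 9*log(cos(7*z/9))/49 + 12*sin(z/3)/5


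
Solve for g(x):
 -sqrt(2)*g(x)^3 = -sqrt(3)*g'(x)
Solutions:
 g(x) = -sqrt(6)*sqrt(-1/(C1 + sqrt(6)*x))/2
 g(x) = sqrt(6)*sqrt(-1/(C1 + sqrt(6)*x))/2


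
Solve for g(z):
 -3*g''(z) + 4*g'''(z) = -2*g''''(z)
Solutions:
 g(z) = C1 + C2*z + C3*exp(-z*(1 + sqrt(10)/2)) + C4*exp(z*(-1 + sqrt(10)/2))


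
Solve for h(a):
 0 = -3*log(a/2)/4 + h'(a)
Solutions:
 h(a) = C1 + 3*a*log(a)/4 - 3*a/4 - 3*a*log(2)/4


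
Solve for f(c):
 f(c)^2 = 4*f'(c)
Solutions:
 f(c) = -4/(C1 + c)


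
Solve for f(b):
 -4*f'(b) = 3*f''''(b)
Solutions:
 f(b) = C1 + C4*exp(-6^(2/3)*b/3) + (C2*sin(2^(2/3)*3^(1/6)*b/2) + C3*cos(2^(2/3)*3^(1/6)*b/2))*exp(6^(2/3)*b/6)


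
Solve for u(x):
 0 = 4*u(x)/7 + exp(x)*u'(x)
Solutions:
 u(x) = C1*exp(4*exp(-x)/7)


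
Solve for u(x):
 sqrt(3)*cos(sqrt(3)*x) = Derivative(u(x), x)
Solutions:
 u(x) = C1 + sin(sqrt(3)*x)


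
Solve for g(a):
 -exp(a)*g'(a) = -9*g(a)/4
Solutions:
 g(a) = C1*exp(-9*exp(-a)/4)


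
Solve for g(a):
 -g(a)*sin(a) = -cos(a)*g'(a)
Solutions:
 g(a) = C1/cos(a)


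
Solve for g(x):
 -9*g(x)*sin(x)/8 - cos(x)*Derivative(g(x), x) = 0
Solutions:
 g(x) = C1*cos(x)^(9/8)


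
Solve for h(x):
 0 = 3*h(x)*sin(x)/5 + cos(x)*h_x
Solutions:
 h(x) = C1*cos(x)^(3/5)


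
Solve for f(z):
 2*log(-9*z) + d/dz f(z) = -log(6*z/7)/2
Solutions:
 f(z) = C1 - 5*z*log(z)/2 + z*(-log(486) + log(42)/2 + 5/2 - 2*I*pi)


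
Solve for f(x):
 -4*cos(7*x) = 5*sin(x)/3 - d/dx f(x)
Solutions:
 f(x) = C1 + 4*sin(7*x)/7 - 5*cos(x)/3


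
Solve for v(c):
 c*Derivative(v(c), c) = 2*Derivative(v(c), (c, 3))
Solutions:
 v(c) = C1 + Integral(C2*airyai(2^(2/3)*c/2) + C3*airybi(2^(2/3)*c/2), c)


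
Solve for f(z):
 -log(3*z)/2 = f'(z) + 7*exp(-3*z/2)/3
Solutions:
 f(z) = C1 - z*log(z)/2 + z*(1 - log(3))/2 + 14*exp(-3*z/2)/9


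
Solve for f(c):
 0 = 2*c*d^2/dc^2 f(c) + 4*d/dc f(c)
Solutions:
 f(c) = C1 + C2/c


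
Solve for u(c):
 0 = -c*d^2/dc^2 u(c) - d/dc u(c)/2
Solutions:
 u(c) = C1 + C2*sqrt(c)


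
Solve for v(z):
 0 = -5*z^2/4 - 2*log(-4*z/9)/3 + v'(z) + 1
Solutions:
 v(z) = C1 + 5*z^3/12 + 2*z*log(-z)/3 + z*(-5 - 4*log(3) + 4*log(2))/3


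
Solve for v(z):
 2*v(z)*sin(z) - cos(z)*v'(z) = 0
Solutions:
 v(z) = C1/cos(z)^2


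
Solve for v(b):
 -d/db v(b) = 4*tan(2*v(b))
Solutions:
 v(b) = -asin(C1*exp(-8*b))/2 + pi/2
 v(b) = asin(C1*exp(-8*b))/2


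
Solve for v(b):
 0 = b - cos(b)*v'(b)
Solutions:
 v(b) = C1 + Integral(b/cos(b), b)


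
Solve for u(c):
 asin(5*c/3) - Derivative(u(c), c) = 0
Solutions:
 u(c) = C1 + c*asin(5*c/3) + sqrt(9 - 25*c^2)/5


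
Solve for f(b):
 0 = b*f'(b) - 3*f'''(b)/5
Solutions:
 f(b) = C1 + Integral(C2*airyai(3^(2/3)*5^(1/3)*b/3) + C3*airybi(3^(2/3)*5^(1/3)*b/3), b)


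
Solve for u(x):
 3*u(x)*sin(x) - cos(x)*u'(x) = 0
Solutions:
 u(x) = C1/cos(x)^3


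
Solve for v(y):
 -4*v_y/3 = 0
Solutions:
 v(y) = C1


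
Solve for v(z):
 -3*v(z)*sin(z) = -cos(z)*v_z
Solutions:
 v(z) = C1/cos(z)^3


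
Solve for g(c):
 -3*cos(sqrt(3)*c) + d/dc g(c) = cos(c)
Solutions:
 g(c) = C1 + sin(c) + sqrt(3)*sin(sqrt(3)*c)


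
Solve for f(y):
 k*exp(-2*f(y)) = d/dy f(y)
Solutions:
 f(y) = log(-sqrt(C1 + 2*k*y))
 f(y) = log(C1 + 2*k*y)/2


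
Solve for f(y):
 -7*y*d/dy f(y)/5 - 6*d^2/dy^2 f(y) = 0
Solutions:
 f(y) = C1 + C2*erf(sqrt(105)*y/30)


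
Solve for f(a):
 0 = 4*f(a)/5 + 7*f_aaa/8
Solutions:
 f(a) = C3*exp(-2*70^(2/3)*a/35) + (C1*sin(sqrt(3)*70^(2/3)*a/35) + C2*cos(sqrt(3)*70^(2/3)*a/35))*exp(70^(2/3)*a/35)


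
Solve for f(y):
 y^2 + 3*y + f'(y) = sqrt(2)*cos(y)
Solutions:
 f(y) = C1 - y^3/3 - 3*y^2/2 + sqrt(2)*sin(y)


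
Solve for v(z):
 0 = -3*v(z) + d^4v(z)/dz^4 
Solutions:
 v(z) = C1*exp(-3^(1/4)*z) + C2*exp(3^(1/4)*z) + C3*sin(3^(1/4)*z) + C4*cos(3^(1/4)*z)


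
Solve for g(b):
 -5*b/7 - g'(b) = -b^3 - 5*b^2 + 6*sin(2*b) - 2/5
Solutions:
 g(b) = C1 + b^4/4 + 5*b^3/3 - 5*b^2/14 + 2*b/5 + 3*cos(2*b)


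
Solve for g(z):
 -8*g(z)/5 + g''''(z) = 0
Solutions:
 g(z) = C1*exp(-10^(3/4)*z/5) + C2*exp(10^(3/4)*z/5) + C3*sin(10^(3/4)*z/5) + C4*cos(10^(3/4)*z/5)


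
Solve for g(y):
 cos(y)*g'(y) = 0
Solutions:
 g(y) = C1


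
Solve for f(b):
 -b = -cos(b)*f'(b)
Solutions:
 f(b) = C1 + Integral(b/cos(b), b)


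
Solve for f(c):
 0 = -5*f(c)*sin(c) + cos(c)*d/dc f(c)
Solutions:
 f(c) = C1/cos(c)^5


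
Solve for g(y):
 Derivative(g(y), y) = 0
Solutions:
 g(y) = C1


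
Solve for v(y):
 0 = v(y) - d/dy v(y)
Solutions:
 v(y) = C1*exp(y)


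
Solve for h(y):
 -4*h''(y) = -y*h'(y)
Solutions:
 h(y) = C1 + C2*erfi(sqrt(2)*y/4)


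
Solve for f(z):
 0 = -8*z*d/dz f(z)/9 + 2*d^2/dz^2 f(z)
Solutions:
 f(z) = C1 + C2*erfi(sqrt(2)*z/3)


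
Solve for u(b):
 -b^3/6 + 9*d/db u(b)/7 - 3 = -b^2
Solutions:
 u(b) = C1 + 7*b^4/216 - 7*b^3/27 + 7*b/3


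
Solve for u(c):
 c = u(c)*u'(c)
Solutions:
 u(c) = -sqrt(C1 + c^2)
 u(c) = sqrt(C1 + c^2)


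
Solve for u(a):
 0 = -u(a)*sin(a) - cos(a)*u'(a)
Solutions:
 u(a) = C1*cos(a)


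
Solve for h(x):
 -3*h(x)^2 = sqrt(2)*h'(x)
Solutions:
 h(x) = 2/(C1 + 3*sqrt(2)*x)


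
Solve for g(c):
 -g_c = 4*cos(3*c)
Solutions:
 g(c) = C1 - 4*sin(3*c)/3


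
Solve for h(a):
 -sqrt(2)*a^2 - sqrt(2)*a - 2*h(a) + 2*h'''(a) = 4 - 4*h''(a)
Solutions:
 h(a) = C1*exp(-a) + C2*exp(a*(-1 + sqrt(5))/2) + C3*exp(-a*(1 + sqrt(5))/2) - sqrt(2)*a^2/2 - sqrt(2)*a/2 - 2*sqrt(2) - 2


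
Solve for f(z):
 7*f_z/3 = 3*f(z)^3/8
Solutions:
 f(z) = -2*sqrt(7)*sqrt(-1/(C1 + 9*z))
 f(z) = 2*sqrt(7)*sqrt(-1/(C1 + 9*z))


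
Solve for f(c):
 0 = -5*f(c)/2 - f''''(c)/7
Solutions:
 f(c) = (C1*sin(70^(1/4)*c/2) + C2*cos(70^(1/4)*c/2))*exp(-70^(1/4)*c/2) + (C3*sin(70^(1/4)*c/2) + C4*cos(70^(1/4)*c/2))*exp(70^(1/4)*c/2)


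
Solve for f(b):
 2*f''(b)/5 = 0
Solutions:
 f(b) = C1 + C2*b


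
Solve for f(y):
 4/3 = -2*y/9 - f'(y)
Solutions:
 f(y) = C1 - y^2/9 - 4*y/3


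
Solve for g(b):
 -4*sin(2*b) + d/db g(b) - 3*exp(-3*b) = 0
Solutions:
 g(b) = C1 - 2*cos(2*b) - exp(-3*b)


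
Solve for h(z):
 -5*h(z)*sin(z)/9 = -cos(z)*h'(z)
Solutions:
 h(z) = C1/cos(z)^(5/9)


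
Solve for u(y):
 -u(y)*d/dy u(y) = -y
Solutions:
 u(y) = -sqrt(C1 + y^2)
 u(y) = sqrt(C1 + y^2)


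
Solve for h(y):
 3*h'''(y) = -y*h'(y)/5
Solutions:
 h(y) = C1 + Integral(C2*airyai(-15^(2/3)*y/15) + C3*airybi(-15^(2/3)*y/15), y)


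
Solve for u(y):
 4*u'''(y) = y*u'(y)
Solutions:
 u(y) = C1 + Integral(C2*airyai(2^(1/3)*y/2) + C3*airybi(2^(1/3)*y/2), y)


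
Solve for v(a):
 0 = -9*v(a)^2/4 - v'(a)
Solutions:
 v(a) = 4/(C1 + 9*a)


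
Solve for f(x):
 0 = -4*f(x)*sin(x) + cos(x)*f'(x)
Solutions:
 f(x) = C1/cos(x)^4


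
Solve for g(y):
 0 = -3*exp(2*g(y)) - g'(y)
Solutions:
 g(y) = log(-sqrt(-1/(C1 - 3*y))) - log(2)/2
 g(y) = log(-1/(C1 - 3*y))/2 - log(2)/2


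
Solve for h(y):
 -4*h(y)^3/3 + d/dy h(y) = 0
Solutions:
 h(y) = -sqrt(6)*sqrt(-1/(C1 + 4*y))/2
 h(y) = sqrt(6)*sqrt(-1/(C1 + 4*y))/2


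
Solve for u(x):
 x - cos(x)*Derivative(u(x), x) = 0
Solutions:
 u(x) = C1 + Integral(x/cos(x), x)


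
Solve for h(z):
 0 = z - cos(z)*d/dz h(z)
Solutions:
 h(z) = C1 + Integral(z/cos(z), z)


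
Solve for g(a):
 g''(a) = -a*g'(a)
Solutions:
 g(a) = C1 + C2*erf(sqrt(2)*a/2)


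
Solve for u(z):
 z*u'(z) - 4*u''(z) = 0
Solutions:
 u(z) = C1 + C2*erfi(sqrt(2)*z/4)


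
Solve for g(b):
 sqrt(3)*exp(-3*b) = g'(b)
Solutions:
 g(b) = C1 - sqrt(3)*exp(-3*b)/3


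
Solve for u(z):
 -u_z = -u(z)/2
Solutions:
 u(z) = C1*exp(z/2)


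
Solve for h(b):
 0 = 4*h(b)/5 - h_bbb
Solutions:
 h(b) = C3*exp(10^(2/3)*b/5) + (C1*sin(10^(2/3)*sqrt(3)*b/10) + C2*cos(10^(2/3)*sqrt(3)*b/10))*exp(-10^(2/3)*b/10)


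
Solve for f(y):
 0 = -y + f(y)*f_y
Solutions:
 f(y) = -sqrt(C1 + y^2)
 f(y) = sqrt(C1 + y^2)


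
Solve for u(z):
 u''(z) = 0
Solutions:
 u(z) = C1 + C2*z


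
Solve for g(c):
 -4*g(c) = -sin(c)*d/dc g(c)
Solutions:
 g(c) = C1*(cos(c)^2 - 2*cos(c) + 1)/(cos(c)^2 + 2*cos(c) + 1)


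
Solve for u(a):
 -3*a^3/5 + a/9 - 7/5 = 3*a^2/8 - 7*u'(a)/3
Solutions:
 u(a) = C1 + 9*a^4/140 + 3*a^3/56 - a^2/42 + 3*a/5


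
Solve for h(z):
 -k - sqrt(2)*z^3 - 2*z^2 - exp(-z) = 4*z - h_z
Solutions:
 h(z) = C1 + k*z + sqrt(2)*z^4/4 + 2*z^3/3 + 2*z^2 - exp(-z)


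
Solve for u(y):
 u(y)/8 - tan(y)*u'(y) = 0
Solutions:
 u(y) = C1*sin(y)^(1/8)


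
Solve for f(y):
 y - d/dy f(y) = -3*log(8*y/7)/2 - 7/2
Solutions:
 f(y) = C1 + y^2/2 + 3*y*log(y)/2 - 2*y*log(7) + y*log(14)/2 + 2*y + 4*y*log(2)


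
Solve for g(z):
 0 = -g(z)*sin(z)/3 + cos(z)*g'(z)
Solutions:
 g(z) = C1/cos(z)^(1/3)


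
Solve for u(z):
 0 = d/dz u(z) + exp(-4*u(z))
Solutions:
 u(z) = log(-I*(C1 - 4*z)^(1/4))
 u(z) = log(I*(C1 - 4*z)^(1/4))
 u(z) = log(-(C1 - 4*z)^(1/4))
 u(z) = log(C1 - 4*z)/4


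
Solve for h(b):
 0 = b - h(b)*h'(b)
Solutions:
 h(b) = -sqrt(C1 + b^2)
 h(b) = sqrt(C1 + b^2)


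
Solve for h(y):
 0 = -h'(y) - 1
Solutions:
 h(y) = C1 - y


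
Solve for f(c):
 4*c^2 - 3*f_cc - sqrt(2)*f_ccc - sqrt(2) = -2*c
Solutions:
 f(c) = C1 + C2*c + C3*exp(-3*sqrt(2)*c/2) + c^4/9 + c^3*(3 - 4*sqrt(2))/27 + c^2*(16 - 15*sqrt(2))/54


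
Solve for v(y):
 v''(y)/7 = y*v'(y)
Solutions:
 v(y) = C1 + C2*erfi(sqrt(14)*y/2)


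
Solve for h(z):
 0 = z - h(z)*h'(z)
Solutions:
 h(z) = -sqrt(C1 + z^2)
 h(z) = sqrt(C1 + z^2)


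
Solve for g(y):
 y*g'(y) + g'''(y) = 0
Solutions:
 g(y) = C1 + Integral(C2*airyai(-y) + C3*airybi(-y), y)


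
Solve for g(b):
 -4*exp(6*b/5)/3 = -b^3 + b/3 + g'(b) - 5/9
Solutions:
 g(b) = C1 + b^4/4 - b^2/6 + 5*b/9 - 10*exp(6*b/5)/9


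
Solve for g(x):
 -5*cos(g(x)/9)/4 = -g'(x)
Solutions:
 -5*x/4 - 9*log(sin(g(x)/9) - 1)/2 + 9*log(sin(g(x)/9) + 1)/2 = C1


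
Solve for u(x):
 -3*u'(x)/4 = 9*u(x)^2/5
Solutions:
 u(x) = 5/(C1 + 12*x)


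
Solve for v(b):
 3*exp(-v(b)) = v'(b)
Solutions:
 v(b) = log(C1 + 3*b)


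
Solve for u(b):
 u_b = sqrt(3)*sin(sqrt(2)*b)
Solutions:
 u(b) = C1 - sqrt(6)*cos(sqrt(2)*b)/2


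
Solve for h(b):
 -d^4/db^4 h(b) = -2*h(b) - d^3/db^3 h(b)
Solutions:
 h(b) = C1*exp(b*(-(17 + 3*sqrt(33))^(1/3) + 2/(17 + 3*sqrt(33))^(1/3) + 4)/6)*sin(sqrt(3)*b*(2/(17 + 3*sqrt(33))^(1/3) + (17 + 3*sqrt(33))^(1/3))/6) + C2*exp(b*(-(17 + 3*sqrt(33))^(1/3) + 2/(17 + 3*sqrt(33))^(1/3) + 4)/6)*cos(sqrt(3)*b*(2/(17 + 3*sqrt(33))^(1/3) + (17 + 3*sqrt(33))^(1/3))/6) + C3*exp(-b) + C4*exp(b*(-2/(17 + 3*sqrt(33))^(1/3) + 2 + (17 + 3*sqrt(33))^(1/3))/3)


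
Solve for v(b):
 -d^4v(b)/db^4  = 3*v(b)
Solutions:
 v(b) = (C1*sin(sqrt(2)*3^(1/4)*b/2) + C2*cos(sqrt(2)*3^(1/4)*b/2))*exp(-sqrt(2)*3^(1/4)*b/2) + (C3*sin(sqrt(2)*3^(1/4)*b/2) + C4*cos(sqrt(2)*3^(1/4)*b/2))*exp(sqrt(2)*3^(1/4)*b/2)


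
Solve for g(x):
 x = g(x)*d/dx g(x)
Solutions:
 g(x) = -sqrt(C1 + x^2)
 g(x) = sqrt(C1 + x^2)


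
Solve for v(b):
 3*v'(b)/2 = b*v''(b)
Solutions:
 v(b) = C1 + C2*b^(5/2)


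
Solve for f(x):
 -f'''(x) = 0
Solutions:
 f(x) = C1 + C2*x + C3*x^2


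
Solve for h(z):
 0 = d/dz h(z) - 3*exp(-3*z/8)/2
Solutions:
 h(z) = C1 - 4*exp(-3*z/8)


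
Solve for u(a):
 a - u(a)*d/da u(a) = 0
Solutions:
 u(a) = -sqrt(C1 + a^2)
 u(a) = sqrt(C1 + a^2)


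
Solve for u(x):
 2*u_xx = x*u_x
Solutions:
 u(x) = C1 + C2*erfi(x/2)


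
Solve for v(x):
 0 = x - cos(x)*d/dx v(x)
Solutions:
 v(x) = C1 + Integral(x/cos(x), x)


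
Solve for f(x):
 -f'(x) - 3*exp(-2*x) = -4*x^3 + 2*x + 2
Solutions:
 f(x) = C1 + x^4 - x^2 - 2*x + 3*exp(-2*x)/2


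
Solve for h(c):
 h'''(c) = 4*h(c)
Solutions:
 h(c) = C3*exp(2^(2/3)*c) + (C1*sin(2^(2/3)*sqrt(3)*c/2) + C2*cos(2^(2/3)*sqrt(3)*c/2))*exp(-2^(2/3)*c/2)


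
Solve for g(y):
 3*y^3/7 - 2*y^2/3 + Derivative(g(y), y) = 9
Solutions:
 g(y) = C1 - 3*y^4/28 + 2*y^3/9 + 9*y


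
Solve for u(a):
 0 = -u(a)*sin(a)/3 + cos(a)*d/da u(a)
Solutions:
 u(a) = C1/cos(a)^(1/3)


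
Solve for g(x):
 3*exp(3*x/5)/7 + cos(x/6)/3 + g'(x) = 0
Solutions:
 g(x) = C1 - 5*exp(3*x/5)/7 - 2*sin(x/6)


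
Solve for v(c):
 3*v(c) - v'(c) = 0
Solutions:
 v(c) = C1*exp(3*c)


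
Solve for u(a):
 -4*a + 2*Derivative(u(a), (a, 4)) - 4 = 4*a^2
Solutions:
 u(a) = C1 + C2*a + C3*a^2 + C4*a^3 + a^6/180 + a^5/60 + a^4/12


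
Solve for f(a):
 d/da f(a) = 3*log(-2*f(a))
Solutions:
 -Integral(1/(log(-_y) + log(2)), (_y, f(a)))/3 = C1 - a


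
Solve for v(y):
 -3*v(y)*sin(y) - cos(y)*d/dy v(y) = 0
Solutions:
 v(y) = C1*cos(y)^3


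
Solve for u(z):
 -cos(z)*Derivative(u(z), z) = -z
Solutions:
 u(z) = C1 + Integral(z/cos(z), z)


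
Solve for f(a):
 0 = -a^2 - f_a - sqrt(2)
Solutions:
 f(a) = C1 - a^3/3 - sqrt(2)*a


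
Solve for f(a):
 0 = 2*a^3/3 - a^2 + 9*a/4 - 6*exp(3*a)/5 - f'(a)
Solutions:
 f(a) = C1 + a^4/6 - a^3/3 + 9*a^2/8 - 2*exp(3*a)/5


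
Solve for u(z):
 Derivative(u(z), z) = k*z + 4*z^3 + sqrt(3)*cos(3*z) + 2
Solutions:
 u(z) = C1 + k*z^2/2 + z^4 + 2*z + sqrt(3)*sin(3*z)/3


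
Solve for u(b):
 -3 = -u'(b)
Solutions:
 u(b) = C1 + 3*b


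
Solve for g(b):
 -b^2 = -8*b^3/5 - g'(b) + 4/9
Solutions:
 g(b) = C1 - 2*b^4/5 + b^3/3 + 4*b/9


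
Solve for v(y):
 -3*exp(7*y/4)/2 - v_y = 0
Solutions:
 v(y) = C1 - 6*exp(7*y/4)/7


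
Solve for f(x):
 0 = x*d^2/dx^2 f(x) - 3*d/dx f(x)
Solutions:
 f(x) = C1 + C2*x^4


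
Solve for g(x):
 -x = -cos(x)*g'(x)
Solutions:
 g(x) = C1 + Integral(x/cos(x), x)


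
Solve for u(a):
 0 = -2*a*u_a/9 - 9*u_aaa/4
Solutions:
 u(a) = C1 + Integral(C2*airyai(-2*3^(2/3)*a/9) + C3*airybi(-2*3^(2/3)*a/9), a)


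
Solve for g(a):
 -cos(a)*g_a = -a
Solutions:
 g(a) = C1 + Integral(a/cos(a), a)


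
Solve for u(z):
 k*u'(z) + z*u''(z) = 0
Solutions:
 u(z) = C1 + z^(1 - re(k))*(C2*sin(log(z)*Abs(im(k))) + C3*cos(log(z)*im(k)))


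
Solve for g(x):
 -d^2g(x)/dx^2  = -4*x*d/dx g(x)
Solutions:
 g(x) = C1 + C2*erfi(sqrt(2)*x)


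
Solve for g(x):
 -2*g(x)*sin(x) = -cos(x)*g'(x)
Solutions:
 g(x) = C1/cos(x)^2


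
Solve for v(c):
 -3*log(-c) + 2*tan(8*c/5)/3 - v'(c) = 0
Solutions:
 v(c) = C1 - 3*c*log(-c) + 3*c - 5*log(cos(8*c/5))/12


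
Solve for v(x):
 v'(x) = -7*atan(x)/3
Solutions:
 v(x) = C1 - 7*x*atan(x)/3 + 7*log(x^2 + 1)/6


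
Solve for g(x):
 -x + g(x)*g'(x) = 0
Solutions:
 g(x) = -sqrt(C1 + x^2)
 g(x) = sqrt(C1 + x^2)


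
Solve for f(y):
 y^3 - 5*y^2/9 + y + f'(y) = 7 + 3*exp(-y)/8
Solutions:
 f(y) = C1 - y^4/4 + 5*y^3/27 - y^2/2 + 7*y - 3*exp(-y)/8


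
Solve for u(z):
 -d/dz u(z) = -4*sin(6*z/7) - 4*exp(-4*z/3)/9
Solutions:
 u(z) = C1 - 14*cos(6*z/7)/3 - exp(-4*z/3)/3


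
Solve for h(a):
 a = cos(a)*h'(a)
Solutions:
 h(a) = C1 + Integral(a/cos(a), a)


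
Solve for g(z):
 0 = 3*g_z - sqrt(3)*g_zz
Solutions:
 g(z) = C1 + C2*exp(sqrt(3)*z)


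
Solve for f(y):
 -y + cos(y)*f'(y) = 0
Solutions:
 f(y) = C1 + Integral(y/cos(y), y)


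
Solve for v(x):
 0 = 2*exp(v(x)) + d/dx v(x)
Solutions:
 v(x) = log(1/(C1 + 2*x))


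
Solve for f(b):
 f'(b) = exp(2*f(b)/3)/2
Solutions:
 f(b) = 3*log(-sqrt(-1/(C1 + b))) + 3*log(3)/2
 f(b) = 3*log(-1/(C1 + b))/2 + 3*log(3)/2


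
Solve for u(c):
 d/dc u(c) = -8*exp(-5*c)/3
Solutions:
 u(c) = C1 + 8*exp(-5*c)/15


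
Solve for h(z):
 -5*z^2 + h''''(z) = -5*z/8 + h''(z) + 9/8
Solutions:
 h(z) = C1 + C2*z + C3*exp(-z) + C4*exp(z) - 5*z^4/12 + 5*z^3/48 - 89*z^2/16


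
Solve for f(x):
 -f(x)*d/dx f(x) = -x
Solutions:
 f(x) = -sqrt(C1 + x^2)
 f(x) = sqrt(C1 + x^2)


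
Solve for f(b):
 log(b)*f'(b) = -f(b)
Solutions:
 f(b) = C1*exp(-li(b))


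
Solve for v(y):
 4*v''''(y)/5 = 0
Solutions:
 v(y) = C1 + C2*y + C3*y^2 + C4*y^3


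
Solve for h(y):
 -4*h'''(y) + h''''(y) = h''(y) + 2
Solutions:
 h(y) = C1 + C2*y + C3*exp(y*(2 - sqrt(5))) + C4*exp(y*(2 + sqrt(5))) - y^2


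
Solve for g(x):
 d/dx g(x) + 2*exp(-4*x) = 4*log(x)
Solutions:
 g(x) = C1 + 4*x*log(x) - 4*x + exp(-4*x)/2


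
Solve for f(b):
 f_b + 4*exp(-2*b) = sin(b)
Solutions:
 f(b) = C1 - cos(b) + 2*exp(-2*b)


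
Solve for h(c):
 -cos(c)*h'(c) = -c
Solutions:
 h(c) = C1 + Integral(c/cos(c), c)


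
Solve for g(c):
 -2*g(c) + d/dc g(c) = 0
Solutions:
 g(c) = C1*exp(2*c)


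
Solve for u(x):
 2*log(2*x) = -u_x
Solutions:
 u(x) = C1 - 2*x*log(x) - x*log(4) + 2*x


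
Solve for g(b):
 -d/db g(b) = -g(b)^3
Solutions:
 g(b) = -sqrt(2)*sqrt(-1/(C1 + b))/2
 g(b) = sqrt(2)*sqrt(-1/(C1 + b))/2


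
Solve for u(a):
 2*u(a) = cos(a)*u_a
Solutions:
 u(a) = C1*(sin(a) + 1)/(sin(a) - 1)


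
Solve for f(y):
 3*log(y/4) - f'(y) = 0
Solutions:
 f(y) = C1 + 3*y*log(y) - y*log(64) - 3*y


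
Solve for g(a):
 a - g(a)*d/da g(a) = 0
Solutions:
 g(a) = -sqrt(C1 + a^2)
 g(a) = sqrt(C1 + a^2)


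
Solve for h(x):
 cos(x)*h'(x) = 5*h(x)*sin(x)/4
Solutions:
 h(x) = C1/cos(x)^(5/4)


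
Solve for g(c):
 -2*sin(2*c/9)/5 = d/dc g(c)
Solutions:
 g(c) = C1 + 9*cos(2*c/9)/5


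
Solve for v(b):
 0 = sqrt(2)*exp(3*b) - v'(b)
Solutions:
 v(b) = C1 + sqrt(2)*exp(3*b)/3


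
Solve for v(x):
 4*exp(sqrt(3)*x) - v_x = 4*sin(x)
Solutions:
 v(x) = C1 + 4*sqrt(3)*exp(sqrt(3)*x)/3 + 4*cos(x)


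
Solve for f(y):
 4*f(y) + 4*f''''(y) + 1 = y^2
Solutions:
 f(y) = y^2/4 + (C1*sin(sqrt(2)*y/2) + C2*cos(sqrt(2)*y/2))*exp(-sqrt(2)*y/2) + (C3*sin(sqrt(2)*y/2) + C4*cos(sqrt(2)*y/2))*exp(sqrt(2)*y/2) - 1/4


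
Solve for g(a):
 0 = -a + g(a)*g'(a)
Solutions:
 g(a) = -sqrt(C1 + a^2)
 g(a) = sqrt(C1 + a^2)


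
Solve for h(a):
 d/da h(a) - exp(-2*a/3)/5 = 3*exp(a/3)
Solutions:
 h(a) = C1 + 9*exp(a/3) - 3*exp(-2*a/3)/10


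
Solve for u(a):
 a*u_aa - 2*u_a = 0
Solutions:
 u(a) = C1 + C2*a^3


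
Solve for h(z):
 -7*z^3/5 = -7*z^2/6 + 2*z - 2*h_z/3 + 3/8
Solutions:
 h(z) = C1 + 21*z^4/40 - 7*z^3/12 + 3*z^2/2 + 9*z/16


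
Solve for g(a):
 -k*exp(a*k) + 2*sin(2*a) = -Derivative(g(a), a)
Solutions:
 g(a) = C1 + exp(a*k) + cos(2*a)


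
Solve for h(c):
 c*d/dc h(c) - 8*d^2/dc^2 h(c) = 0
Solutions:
 h(c) = C1 + C2*erfi(c/4)


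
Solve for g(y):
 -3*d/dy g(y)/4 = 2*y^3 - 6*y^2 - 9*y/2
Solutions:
 g(y) = C1 - 2*y^4/3 + 8*y^3/3 + 3*y^2


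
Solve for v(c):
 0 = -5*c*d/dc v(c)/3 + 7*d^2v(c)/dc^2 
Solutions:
 v(c) = C1 + C2*erfi(sqrt(210)*c/42)


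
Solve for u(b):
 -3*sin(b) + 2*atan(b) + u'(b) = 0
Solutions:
 u(b) = C1 - 2*b*atan(b) + log(b^2 + 1) - 3*cos(b)


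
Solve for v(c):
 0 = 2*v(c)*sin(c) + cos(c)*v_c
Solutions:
 v(c) = C1*cos(c)^2


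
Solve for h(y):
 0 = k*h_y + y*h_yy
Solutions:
 h(y) = C1 + y^(1 - re(k))*(C2*sin(log(y)*Abs(im(k))) + C3*cos(log(y)*im(k)))


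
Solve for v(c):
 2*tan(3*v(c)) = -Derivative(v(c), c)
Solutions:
 v(c) = -asin(C1*exp(-6*c))/3 + pi/3
 v(c) = asin(C1*exp(-6*c))/3


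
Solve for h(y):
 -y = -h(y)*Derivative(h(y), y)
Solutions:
 h(y) = -sqrt(C1 + y^2)
 h(y) = sqrt(C1 + y^2)


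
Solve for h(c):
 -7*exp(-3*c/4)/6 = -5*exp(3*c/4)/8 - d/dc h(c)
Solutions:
 h(c) = C1 - 5*exp(3*c/4)/6 - 14*exp(-3*c/4)/9


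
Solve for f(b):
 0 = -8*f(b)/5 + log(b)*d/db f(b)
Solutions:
 f(b) = C1*exp(8*li(b)/5)


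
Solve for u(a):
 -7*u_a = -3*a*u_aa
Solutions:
 u(a) = C1 + C2*a^(10/3)


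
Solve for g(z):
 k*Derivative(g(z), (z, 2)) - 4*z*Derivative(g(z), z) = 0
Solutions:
 g(z) = C1 + C2*erf(sqrt(2)*z*sqrt(-1/k))/sqrt(-1/k)


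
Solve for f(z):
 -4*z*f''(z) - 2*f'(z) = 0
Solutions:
 f(z) = C1 + C2*sqrt(z)


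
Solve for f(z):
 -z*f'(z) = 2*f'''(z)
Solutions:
 f(z) = C1 + Integral(C2*airyai(-2^(2/3)*z/2) + C3*airybi(-2^(2/3)*z/2), z)


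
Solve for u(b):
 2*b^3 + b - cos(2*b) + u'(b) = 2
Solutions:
 u(b) = C1 - b^4/2 - b^2/2 + 2*b + sin(2*b)/2


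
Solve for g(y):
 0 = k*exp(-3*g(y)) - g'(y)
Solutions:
 g(y) = log(C1 + 3*k*y)/3
 g(y) = log((-3^(1/3) - 3^(5/6)*I)*(C1 + k*y)^(1/3)/2)
 g(y) = log((-3^(1/3) + 3^(5/6)*I)*(C1 + k*y)^(1/3)/2)


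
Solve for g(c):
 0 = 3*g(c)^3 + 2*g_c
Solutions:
 g(c) = -sqrt(-1/(C1 - 3*c))
 g(c) = sqrt(-1/(C1 - 3*c))


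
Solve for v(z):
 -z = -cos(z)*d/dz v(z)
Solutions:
 v(z) = C1 + Integral(z/cos(z), z)


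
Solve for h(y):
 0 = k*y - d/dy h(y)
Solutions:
 h(y) = C1 + k*y^2/2


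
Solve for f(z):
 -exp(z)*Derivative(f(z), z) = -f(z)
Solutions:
 f(z) = C1*exp(-exp(-z))


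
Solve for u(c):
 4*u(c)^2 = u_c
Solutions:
 u(c) = -1/(C1 + 4*c)


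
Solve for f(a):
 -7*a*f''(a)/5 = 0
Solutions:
 f(a) = C1 + C2*a


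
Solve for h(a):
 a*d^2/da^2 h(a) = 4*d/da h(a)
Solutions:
 h(a) = C1 + C2*a^5


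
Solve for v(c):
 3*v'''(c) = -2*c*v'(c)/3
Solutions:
 v(c) = C1 + Integral(C2*airyai(-6^(1/3)*c/3) + C3*airybi(-6^(1/3)*c/3), c)


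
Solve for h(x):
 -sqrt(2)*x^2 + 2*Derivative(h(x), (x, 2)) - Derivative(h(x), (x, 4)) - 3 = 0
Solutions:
 h(x) = C1 + C2*x + C3*exp(-sqrt(2)*x) + C4*exp(sqrt(2)*x) + sqrt(2)*x^4/24 + x^2*(sqrt(2) + 3)/4


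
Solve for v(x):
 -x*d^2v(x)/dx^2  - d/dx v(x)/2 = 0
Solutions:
 v(x) = C1 + C2*sqrt(x)


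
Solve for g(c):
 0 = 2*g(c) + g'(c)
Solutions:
 g(c) = C1*exp(-2*c)


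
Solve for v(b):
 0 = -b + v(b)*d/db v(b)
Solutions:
 v(b) = -sqrt(C1 + b^2)
 v(b) = sqrt(C1 + b^2)


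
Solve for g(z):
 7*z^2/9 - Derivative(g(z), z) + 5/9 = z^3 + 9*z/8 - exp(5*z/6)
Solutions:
 g(z) = C1 - z^4/4 + 7*z^3/27 - 9*z^2/16 + 5*z/9 + 6*exp(5*z/6)/5


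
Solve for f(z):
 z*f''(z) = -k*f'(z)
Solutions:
 f(z) = C1 + z^(1 - re(k))*(C2*sin(log(z)*Abs(im(k))) + C3*cos(log(z)*im(k)))


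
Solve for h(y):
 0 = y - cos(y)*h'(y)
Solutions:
 h(y) = C1 + Integral(y/cos(y), y)


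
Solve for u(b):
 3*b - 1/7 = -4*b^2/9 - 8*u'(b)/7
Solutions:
 u(b) = C1 - 7*b^3/54 - 21*b^2/16 + b/8


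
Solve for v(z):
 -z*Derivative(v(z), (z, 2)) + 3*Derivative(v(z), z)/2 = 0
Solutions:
 v(z) = C1 + C2*z^(5/2)


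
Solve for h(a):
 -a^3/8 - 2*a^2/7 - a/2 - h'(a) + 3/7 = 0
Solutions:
 h(a) = C1 - a^4/32 - 2*a^3/21 - a^2/4 + 3*a/7


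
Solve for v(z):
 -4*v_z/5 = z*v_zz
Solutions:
 v(z) = C1 + C2*z^(1/5)


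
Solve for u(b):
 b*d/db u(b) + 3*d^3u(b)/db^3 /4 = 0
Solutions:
 u(b) = C1 + Integral(C2*airyai(-6^(2/3)*b/3) + C3*airybi(-6^(2/3)*b/3), b)


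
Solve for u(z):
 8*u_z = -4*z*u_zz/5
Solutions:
 u(z) = C1 + C2/z^9


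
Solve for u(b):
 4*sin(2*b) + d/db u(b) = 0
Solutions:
 u(b) = C1 + 2*cos(2*b)


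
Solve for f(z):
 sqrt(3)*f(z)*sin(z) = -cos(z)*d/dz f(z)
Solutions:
 f(z) = C1*cos(z)^(sqrt(3))


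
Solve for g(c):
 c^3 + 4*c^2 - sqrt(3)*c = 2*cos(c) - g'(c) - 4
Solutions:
 g(c) = C1 - c^4/4 - 4*c^3/3 + sqrt(3)*c^2/2 - 4*c + 2*sin(c)


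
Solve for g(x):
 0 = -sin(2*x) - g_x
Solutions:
 g(x) = C1 + cos(2*x)/2


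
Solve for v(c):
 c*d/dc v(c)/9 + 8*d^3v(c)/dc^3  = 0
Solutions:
 v(c) = C1 + Integral(C2*airyai(-3^(1/3)*c/6) + C3*airybi(-3^(1/3)*c/6), c)


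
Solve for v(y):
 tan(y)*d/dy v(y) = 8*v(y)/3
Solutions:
 v(y) = C1*sin(y)^(8/3)


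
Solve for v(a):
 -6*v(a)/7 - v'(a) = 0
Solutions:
 v(a) = C1*exp(-6*a/7)


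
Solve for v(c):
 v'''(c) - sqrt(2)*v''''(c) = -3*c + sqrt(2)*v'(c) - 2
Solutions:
 v(c) = C1 + C2*exp(c*(2^(2/3)/(-sqrt(2) + sqrt(-2 + (54 - sqrt(2))^2) + 54)^(1/3) + 2*sqrt(2) + 2^(1/3)*(-sqrt(2) + sqrt(-2 + (54 - sqrt(2))^2) + 54)^(1/3))/12)*sin(2^(1/3)*sqrt(3)*c*(-(-sqrt(2) + 2*sqrt(-1/2 + (27 - sqrt(2)/2)^2) + 54)^(1/3) + 2^(1/3)/(-sqrt(2) + 2*sqrt(-1/2 + (27 - sqrt(2)/2)^2) + 54)^(1/3))/12) + C3*exp(c*(2^(2/3)/(-sqrt(2) + sqrt(-2 + (54 - sqrt(2))^2) + 54)^(1/3) + 2*sqrt(2) + 2^(1/3)*(-sqrt(2) + sqrt(-2 + (54 - sqrt(2))^2) + 54)^(1/3))/12)*cos(2^(1/3)*sqrt(3)*c*(-(-sqrt(2) + 2*sqrt(-1/2 + (27 - sqrt(2)/2)^2) + 54)^(1/3) + 2^(1/3)/(-sqrt(2) + 2*sqrt(-1/2 + (27 - sqrt(2)/2)^2) + 54)^(1/3))/12) + C4*exp(c*(-2^(1/3)*(-sqrt(2) + sqrt(-2 + (54 - sqrt(2))^2) + 54)^(1/3) - 2^(2/3)/(-sqrt(2) + sqrt(-2 + (54 - sqrt(2))^2) + 54)^(1/3) + sqrt(2))/6) + 3*sqrt(2)*c^2/4 + sqrt(2)*c


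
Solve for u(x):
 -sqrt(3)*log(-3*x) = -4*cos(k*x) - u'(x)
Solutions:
 u(x) = C1 + sqrt(3)*x*(log(-x) - 1) + sqrt(3)*x*log(3) - 4*Piecewise((sin(k*x)/k, Ne(k, 0)), (x, True))


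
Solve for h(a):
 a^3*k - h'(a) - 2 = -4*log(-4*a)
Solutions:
 h(a) = C1 + a^4*k/4 + 4*a*log(-a) + 2*a*(-3 + 4*log(2))


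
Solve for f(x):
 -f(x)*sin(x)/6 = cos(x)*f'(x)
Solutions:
 f(x) = C1*cos(x)^(1/6)


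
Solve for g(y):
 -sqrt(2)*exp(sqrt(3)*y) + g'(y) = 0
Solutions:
 g(y) = C1 + sqrt(6)*exp(sqrt(3)*y)/3


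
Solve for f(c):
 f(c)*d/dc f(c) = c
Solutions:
 f(c) = -sqrt(C1 + c^2)
 f(c) = sqrt(C1 + c^2)


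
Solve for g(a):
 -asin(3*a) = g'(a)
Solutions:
 g(a) = C1 - a*asin(3*a) - sqrt(1 - 9*a^2)/3


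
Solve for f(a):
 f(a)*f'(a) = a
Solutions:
 f(a) = -sqrt(C1 + a^2)
 f(a) = sqrt(C1 + a^2)


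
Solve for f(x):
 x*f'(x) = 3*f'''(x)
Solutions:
 f(x) = C1 + Integral(C2*airyai(3^(2/3)*x/3) + C3*airybi(3^(2/3)*x/3), x)


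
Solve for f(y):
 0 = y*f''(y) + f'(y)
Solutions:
 f(y) = C1 + C2*log(y)


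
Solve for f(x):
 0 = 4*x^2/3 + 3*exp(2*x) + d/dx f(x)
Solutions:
 f(x) = C1 - 4*x^3/9 - 3*exp(2*x)/2


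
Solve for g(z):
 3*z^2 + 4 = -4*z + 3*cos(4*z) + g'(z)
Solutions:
 g(z) = C1 + z^3 + 2*z^2 + 4*z - 3*sin(4*z)/4


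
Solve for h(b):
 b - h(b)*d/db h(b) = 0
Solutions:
 h(b) = -sqrt(C1 + b^2)
 h(b) = sqrt(C1 + b^2)


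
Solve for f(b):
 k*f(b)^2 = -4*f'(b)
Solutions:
 f(b) = 4/(C1 + b*k)


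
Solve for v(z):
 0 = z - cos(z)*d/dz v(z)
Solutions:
 v(z) = C1 + Integral(z/cos(z), z)


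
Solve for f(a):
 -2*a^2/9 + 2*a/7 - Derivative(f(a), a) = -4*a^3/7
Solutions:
 f(a) = C1 + a^4/7 - 2*a^3/27 + a^2/7


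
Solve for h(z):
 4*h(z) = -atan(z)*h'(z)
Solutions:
 h(z) = C1*exp(-4*Integral(1/atan(z), z))


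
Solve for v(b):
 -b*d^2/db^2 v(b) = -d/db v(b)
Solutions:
 v(b) = C1 + C2*b^2


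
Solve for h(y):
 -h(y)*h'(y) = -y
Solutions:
 h(y) = -sqrt(C1 + y^2)
 h(y) = sqrt(C1 + y^2)


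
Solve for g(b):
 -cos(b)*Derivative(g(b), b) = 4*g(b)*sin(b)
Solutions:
 g(b) = C1*cos(b)^4


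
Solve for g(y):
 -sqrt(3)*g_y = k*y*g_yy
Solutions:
 g(y) = C1 + y^(((re(k) - sqrt(3))*re(k) + im(k)^2)/(re(k)^2 + im(k)^2))*(C2*sin(sqrt(3)*log(y)*Abs(im(k))/(re(k)^2 + im(k)^2)) + C3*cos(sqrt(3)*log(y)*im(k)/(re(k)^2 + im(k)^2)))


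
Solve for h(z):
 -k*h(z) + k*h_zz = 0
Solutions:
 h(z) = C1*exp(-z) + C2*exp(z)


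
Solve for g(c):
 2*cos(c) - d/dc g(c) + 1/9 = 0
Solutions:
 g(c) = C1 + c/9 + 2*sin(c)


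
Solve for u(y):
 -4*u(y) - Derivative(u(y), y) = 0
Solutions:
 u(y) = C1*exp(-4*y)


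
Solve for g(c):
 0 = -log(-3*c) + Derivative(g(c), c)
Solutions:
 g(c) = C1 + c*log(-c) + c*(-1 + log(3))


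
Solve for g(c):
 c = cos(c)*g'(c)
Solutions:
 g(c) = C1 + Integral(c/cos(c), c)


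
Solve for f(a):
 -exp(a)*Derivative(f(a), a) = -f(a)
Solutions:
 f(a) = C1*exp(-exp(-a))


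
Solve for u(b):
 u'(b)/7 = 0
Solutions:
 u(b) = C1


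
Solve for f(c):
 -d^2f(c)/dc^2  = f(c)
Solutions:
 f(c) = C1*sin(c) + C2*cos(c)


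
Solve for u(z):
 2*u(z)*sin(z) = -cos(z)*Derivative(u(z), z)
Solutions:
 u(z) = C1*cos(z)^2


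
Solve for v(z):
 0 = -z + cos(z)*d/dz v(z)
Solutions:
 v(z) = C1 + Integral(z/cos(z), z)


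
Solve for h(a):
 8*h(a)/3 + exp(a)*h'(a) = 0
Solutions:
 h(a) = C1*exp(8*exp(-a)/3)


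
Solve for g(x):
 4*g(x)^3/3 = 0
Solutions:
 g(x) = 0


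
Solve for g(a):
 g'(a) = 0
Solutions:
 g(a) = C1


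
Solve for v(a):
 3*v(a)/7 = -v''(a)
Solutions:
 v(a) = C1*sin(sqrt(21)*a/7) + C2*cos(sqrt(21)*a/7)


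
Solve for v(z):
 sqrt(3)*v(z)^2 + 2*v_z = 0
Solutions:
 v(z) = 2/(C1 + sqrt(3)*z)


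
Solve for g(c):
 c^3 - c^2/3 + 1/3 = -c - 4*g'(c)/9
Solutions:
 g(c) = C1 - 9*c^4/16 + c^3/4 - 9*c^2/8 - 3*c/4


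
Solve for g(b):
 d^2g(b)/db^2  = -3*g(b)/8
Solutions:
 g(b) = C1*sin(sqrt(6)*b/4) + C2*cos(sqrt(6)*b/4)


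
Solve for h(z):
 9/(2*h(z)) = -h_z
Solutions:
 h(z) = -sqrt(C1 - 9*z)
 h(z) = sqrt(C1 - 9*z)


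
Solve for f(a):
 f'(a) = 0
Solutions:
 f(a) = C1


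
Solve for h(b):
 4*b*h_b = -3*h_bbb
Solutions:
 h(b) = C1 + Integral(C2*airyai(-6^(2/3)*b/3) + C3*airybi(-6^(2/3)*b/3), b)


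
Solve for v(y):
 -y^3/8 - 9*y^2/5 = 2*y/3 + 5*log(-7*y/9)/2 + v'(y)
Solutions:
 v(y) = C1 - y^4/32 - 3*y^3/5 - y^2/3 - 5*y*log(-y)/2 + y*(-5*log(7)/2 + 5/2 + 5*log(3))


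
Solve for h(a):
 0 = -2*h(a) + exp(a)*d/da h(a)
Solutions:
 h(a) = C1*exp(-2*exp(-a))


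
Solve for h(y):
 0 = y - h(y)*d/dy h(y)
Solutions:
 h(y) = -sqrt(C1 + y^2)
 h(y) = sqrt(C1 + y^2)


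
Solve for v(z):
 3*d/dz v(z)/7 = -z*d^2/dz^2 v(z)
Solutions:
 v(z) = C1 + C2*z^(4/7)


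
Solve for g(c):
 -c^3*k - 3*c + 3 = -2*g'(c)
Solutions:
 g(c) = C1 + c^4*k/8 + 3*c^2/4 - 3*c/2


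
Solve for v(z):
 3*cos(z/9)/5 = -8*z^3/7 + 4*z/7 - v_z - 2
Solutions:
 v(z) = C1 - 2*z^4/7 + 2*z^2/7 - 2*z - 27*sin(z/9)/5


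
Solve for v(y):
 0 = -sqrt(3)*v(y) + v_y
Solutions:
 v(y) = C1*exp(sqrt(3)*y)


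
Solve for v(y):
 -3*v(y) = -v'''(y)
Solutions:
 v(y) = C3*exp(3^(1/3)*y) + (C1*sin(3^(5/6)*y/2) + C2*cos(3^(5/6)*y/2))*exp(-3^(1/3)*y/2)


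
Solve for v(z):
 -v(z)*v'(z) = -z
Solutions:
 v(z) = -sqrt(C1 + z^2)
 v(z) = sqrt(C1 + z^2)


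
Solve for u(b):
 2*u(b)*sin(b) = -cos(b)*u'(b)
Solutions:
 u(b) = C1*cos(b)^2


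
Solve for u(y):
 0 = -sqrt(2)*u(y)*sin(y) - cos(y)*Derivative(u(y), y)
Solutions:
 u(y) = C1*cos(y)^(sqrt(2))


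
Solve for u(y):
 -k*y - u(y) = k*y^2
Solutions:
 u(y) = k*y*(-y - 1)


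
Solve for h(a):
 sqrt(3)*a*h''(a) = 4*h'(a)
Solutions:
 h(a) = C1 + C2*a^(1 + 4*sqrt(3)/3)


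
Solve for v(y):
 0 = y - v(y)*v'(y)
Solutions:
 v(y) = -sqrt(C1 + y^2)
 v(y) = sqrt(C1 + y^2)


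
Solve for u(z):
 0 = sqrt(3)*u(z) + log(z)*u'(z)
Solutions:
 u(z) = C1*exp(-sqrt(3)*li(z))


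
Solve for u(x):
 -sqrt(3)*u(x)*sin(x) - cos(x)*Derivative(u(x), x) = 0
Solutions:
 u(x) = C1*cos(x)^(sqrt(3))


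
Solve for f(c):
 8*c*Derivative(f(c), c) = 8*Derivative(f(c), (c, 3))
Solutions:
 f(c) = C1 + Integral(C2*airyai(c) + C3*airybi(c), c)


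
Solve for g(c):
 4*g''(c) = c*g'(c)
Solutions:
 g(c) = C1 + C2*erfi(sqrt(2)*c/4)


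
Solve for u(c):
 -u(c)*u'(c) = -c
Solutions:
 u(c) = -sqrt(C1 + c^2)
 u(c) = sqrt(C1 + c^2)


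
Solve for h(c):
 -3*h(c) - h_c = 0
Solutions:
 h(c) = C1*exp(-3*c)


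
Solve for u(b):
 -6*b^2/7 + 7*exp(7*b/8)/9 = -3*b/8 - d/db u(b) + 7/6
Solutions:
 u(b) = C1 + 2*b^3/7 - 3*b^2/16 + 7*b/6 - 8*exp(7*b/8)/9


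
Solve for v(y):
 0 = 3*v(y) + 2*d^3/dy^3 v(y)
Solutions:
 v(y) = C3*exp(-2^(2/3)*3^(1/3)*y/2) + (C1*sin(2^(2/3)*3^(5/6)*y/4) + C2*cos(2^(2/3)*3^(5/6)*y/4))*exp(2^(2/3)*3^(1/3)*y/4)


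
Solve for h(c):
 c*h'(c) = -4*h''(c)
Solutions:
 h(c) = C1 + C2*erf(sqrt(2)*c/4)


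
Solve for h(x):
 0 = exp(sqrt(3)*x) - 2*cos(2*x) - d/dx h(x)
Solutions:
 h(x) = C1 + sqrt(3)*exp(sqrt(3)*x)/3 - sin(2*x)


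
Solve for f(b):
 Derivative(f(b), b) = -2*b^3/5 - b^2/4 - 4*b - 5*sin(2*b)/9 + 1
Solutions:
 f(b) = C1 - b^4/10 - b^3/12 - 2*b^2 + b + 5*cos(2*b)/18


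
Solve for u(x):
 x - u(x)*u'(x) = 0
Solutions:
 u(x) = -sqrt(C1 + x^2)
 u(x) = sqrt(C1 + x^2)


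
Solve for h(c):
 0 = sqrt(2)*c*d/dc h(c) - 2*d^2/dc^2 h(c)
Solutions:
 h(c) = C1 + C2*erfi(2^(1/4)*c/2)


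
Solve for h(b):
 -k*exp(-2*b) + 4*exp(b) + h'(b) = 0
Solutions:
 h(b) = C1 - k*exp(-2*b)/2 - 4*exp(b)


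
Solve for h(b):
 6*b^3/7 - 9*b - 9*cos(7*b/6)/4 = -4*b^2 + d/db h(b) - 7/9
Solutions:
 h(b) = C1 + 3*b^4/14 + 4*b^3/3 - 9*b^2/2 + 7*b/9 - 27*sin(7*b/6)/14


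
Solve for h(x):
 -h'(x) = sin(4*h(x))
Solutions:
 h(x) = -acos((-C1 - exp(8*x))/(C1 - exp(8*x)))/4 + pi/2
 h(x) = acos((-C1 - exp(8*x))/(C1 - exp(8*x)))/4
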